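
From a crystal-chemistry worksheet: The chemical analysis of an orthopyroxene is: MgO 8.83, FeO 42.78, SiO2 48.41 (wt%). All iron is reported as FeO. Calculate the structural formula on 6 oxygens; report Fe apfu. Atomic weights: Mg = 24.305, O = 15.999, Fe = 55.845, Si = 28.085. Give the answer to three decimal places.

MgO (M=40.304): mol = 0.21908; Mg = 0.21908, O = 0.21908.
FeO (M=71.844): mol = 0.59546; Fe = 0.59546, O = 0.59546.
SiO2 (M=60.083): mol = 0.80572; Si = 0.80572, O = 1.61144.
ΣO = 2.42598; factor = 6/ΣO = 2.47323.
Fe apfu = 0.59546 × 2.47323 = 1.473.

1.473 Fe apfu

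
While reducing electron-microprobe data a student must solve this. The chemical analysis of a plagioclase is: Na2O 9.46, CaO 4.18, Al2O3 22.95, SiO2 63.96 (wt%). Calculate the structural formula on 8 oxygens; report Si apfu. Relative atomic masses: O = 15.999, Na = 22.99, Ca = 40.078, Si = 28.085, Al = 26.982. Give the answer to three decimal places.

2.809 Si apfu

9.46 wt% Na2O ÷ 61.979 g/mol = 0.15263 mol, giving 0.30526 Na and 0.15263 O.
4.18 wt% CaO ÷ 56.077 g/mol = 0.07454 mol, giving 0.07454 Ca and 0.07454 O.
22.95 wt% Al2O3 ÷ 101.961 g/mol = 0.22509 mol, giving 0.45018 Al and 0.67527 O.
63.96 wt% SiO2 ÷ 60.083 g/mol = 1.06453 mol, giving 1.06453 Si and 2.12906 O.
Oxygen sums to 3.03150; scaling by 8/3.03150 = 2.63896 puts the formula on 8 O.
Si: 1.06453 × 2.63896 = 2.809 atoms per formula unit.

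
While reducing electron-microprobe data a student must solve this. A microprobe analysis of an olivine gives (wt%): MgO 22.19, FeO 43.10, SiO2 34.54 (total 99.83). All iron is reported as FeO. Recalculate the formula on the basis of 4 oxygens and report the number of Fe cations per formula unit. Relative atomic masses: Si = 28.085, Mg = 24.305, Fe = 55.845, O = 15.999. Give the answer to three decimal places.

1.043 Fe apfu

MgO: 22.19/40.304 = 0.55057 mol → 0.55057 mol Mg, 0.55057 mol O.
FeO: 43.10/71.844 = 0.59991 mol → 0.59991 mol Fe, 0.59991 mol O.
SiO2: 34.54/60.083 = 0.57487 mol → 0.57487 mol Si, 1.14974 mol O.
Total oxygen = 2.30022 mol. Normalization factor = 4/2.30022 = 1.73896.
Fe per 4 O = 0.59991 × 1.73896 = 1.043.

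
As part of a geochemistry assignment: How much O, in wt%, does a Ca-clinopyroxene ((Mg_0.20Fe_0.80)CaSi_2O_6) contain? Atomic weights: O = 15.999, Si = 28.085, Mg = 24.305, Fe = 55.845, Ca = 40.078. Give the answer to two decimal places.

M((Mg_0.20Fe_0.80)CaSi_2O_6) = 241.779 g/mol.
O contributes 6 × 15.999 = 95.994 g per mole.
95.994/241.779 = 0.3970 → 39.70%.

39.70 wt%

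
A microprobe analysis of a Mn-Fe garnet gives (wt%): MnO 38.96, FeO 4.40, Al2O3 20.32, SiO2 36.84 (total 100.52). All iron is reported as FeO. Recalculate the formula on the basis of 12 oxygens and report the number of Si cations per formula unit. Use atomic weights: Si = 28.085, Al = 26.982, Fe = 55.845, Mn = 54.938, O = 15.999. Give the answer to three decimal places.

3.022 Si apfu

38.96 wt% MnO ÷ 70.937 g/mol = 0.54922 mol, giving 0.54922 Mn and 0.54922 O.
4.40 wt% FeO ÷ 71.844 g/mol = 0.06124 mol, giving 0.06124 Fe and 0.06124 O.
20.32 wt% Al2O3 ÷ 101.961 g/mol = 0.19929 mol, giving 0.39858 Al and 0.59787 O.
36.84 wt% SiO2 ÷ 60.083 g/mol = 0.61315 mol, giving 0.61315 Si and 1.22630 O.
Oxygen sums to 2.43463; scaling by 12/2.43463 = 4.92888 puts the formula on 12 O.
Si: 0.61315 × 4.92888 = 3.022 atoms per formula unit.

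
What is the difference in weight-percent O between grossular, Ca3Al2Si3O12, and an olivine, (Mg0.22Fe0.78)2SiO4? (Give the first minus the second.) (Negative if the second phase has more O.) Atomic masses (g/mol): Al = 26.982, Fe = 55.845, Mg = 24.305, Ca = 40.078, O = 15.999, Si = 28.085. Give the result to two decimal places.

First mineral: 191.988 g O in 450.441 g formula = 42.62 wt% O.
Second mineral: 63.996 g O in 189.893 g formula = 33.70 wt% O.
42.62% − 33.70% gives a difference of 8.92 percentage points.

8.92 percentage points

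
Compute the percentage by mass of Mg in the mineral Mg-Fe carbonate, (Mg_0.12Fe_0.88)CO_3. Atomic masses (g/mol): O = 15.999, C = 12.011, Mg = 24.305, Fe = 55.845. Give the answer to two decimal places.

2.60 weight percent

Formula mass = 0.12·24.305 + 0.88·55.845 + 1·12.011 + 3·15.999 = 112.068 g/mol, of which 2.917 g is Mg.
So Mg makes up 2.917/112.068 = 0.0260 of the mass, i.e. 2.60%.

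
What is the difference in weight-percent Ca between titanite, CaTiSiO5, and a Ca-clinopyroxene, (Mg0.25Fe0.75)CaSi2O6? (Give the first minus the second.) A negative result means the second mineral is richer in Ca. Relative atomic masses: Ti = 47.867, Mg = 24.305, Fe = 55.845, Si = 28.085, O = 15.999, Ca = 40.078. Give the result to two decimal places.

3.76 percentage points

First mineral: 40.078 g Ca in 196.025 g formula = 20.45 wt% Ca.
Second mineral: 40.078 g Ca in 240.202 g formula = 16.69 wt% Ca.
20.45% − 16.69% gives a difference of 3.76 percentage points.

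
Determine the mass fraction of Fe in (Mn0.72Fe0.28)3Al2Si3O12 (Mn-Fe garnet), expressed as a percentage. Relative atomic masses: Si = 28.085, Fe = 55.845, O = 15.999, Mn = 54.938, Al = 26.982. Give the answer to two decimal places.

9.46 mass %

Formula mass = 2.16·54.938 + 0.84·55.845 + 2·26.982 + 3·28.085 + 12·15.999 = 495.783 g/mol, of which 46.910 g is Fe.
So Fe makes up 46.910/495.783 = 0.0946 of the mass, i.e. 9.46%.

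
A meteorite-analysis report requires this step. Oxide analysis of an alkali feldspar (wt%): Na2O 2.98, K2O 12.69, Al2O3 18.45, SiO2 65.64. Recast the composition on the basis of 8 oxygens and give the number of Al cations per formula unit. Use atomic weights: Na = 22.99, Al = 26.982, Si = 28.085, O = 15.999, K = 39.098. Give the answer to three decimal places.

2.98 wt% Na2O ÷ 61.979 g/mol = 0.04808 mol, giving 0.09616 Na and 0.04808 O.
12.69 wt% K2O ÷ 94.195 g/mol = 0.13472 mol, giving 0.26944 K and 0.13472 O.
18.45 wt% Al2O3 ÷ 101.961 g/mol = 0.18095 mol, giving 0.36190 Al and 0.54285 O.
65.64 wt% SiO2 ÷ 60.083 g/mol = 1.09249 mol, giving 1.09249 Si and 2.18498 O.
Oxygen sums to 2.91063; scaling by 8/2.91063 = 2.74855 puts the formula on 8 O.
Al: 0.36190 × 2.74855 = 0.995 atoms per formula unit.

0.995 Al apfu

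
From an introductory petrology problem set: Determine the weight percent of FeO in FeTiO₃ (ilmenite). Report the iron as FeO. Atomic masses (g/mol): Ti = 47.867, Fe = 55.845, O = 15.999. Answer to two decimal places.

47.36 wt%

Molar mass of FeTiO₃ = 1×55.845 + 1×47.867 + 3×15.999 = 151.709 g/mol.
Each formula unit contains 1 Fe, equivalent to 1/1 = 1.0000 mol FeO.
M(FeO) = 1×55.845 + 1×15.999 = 71.844 g/mol.
Mass of FeO per formula unit = 1.0000 × 71.844 = 71.844 g.
FeO wt% = 71.844 / 151.709 × 100 = 47.36%.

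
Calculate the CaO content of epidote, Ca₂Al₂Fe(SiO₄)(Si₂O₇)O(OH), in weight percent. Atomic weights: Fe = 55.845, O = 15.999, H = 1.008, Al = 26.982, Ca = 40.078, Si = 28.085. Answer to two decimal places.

23.21 wt%

Formula mass = 483.215 g/mol.
2 Ca → 2.0000 mol CaO per formula unit; M(CaO) = 56.077, so CaO mass = 112.154 g.
112.154/483.215 × 100 = 23.21 wt%.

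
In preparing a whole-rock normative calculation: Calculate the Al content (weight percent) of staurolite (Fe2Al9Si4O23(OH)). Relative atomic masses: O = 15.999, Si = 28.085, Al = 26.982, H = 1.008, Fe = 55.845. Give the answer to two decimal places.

28.51 weight percent

M(Fe2Al9Si4O23(OH)) = 851.852 g/mol.
Al contributes 9 × 26.982 = 242.838 g per mole.
242.838/851.852 = 0.2851 → 28.51%.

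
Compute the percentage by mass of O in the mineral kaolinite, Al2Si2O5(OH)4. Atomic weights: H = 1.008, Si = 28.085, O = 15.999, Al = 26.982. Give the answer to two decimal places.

Formula mass = 2·26.982 + 2·28.085 + 9·15.999 + 4·1.008 = 258.157 g/mol, of which 143.991 g is O.
So O makes up 143.991/258.157 = 0.5578 of the mass, i.e. 55.78%.

55.78 wt%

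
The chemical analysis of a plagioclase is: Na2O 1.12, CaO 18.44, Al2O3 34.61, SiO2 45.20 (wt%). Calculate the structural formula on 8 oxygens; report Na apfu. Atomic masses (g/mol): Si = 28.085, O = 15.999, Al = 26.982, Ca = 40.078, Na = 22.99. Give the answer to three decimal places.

0.101 Na apfu

1.12 wt% Na2O ÷ 61.979 g/mol = 0.01807 mol, giving 0.03614 Na and 0.01807 O.
18.44 wt% CaO ÷ 56.077 g/mol = 0.32883 mol, giving 0.32883 Ca and 0.32883 O.
34.61 wt% Al2O3 ÷ 101.961 g/mol = 0.33944 mol, giving 0.67888 Al and 1.01832 O.
45.20 wt% SiO2 ÷ 60.083 g/mol = 0.75229 mol, giving 0.75229 Si and 1.50458 O.
Oxygen sums to 2.86980; scaling by 8/2.86980 = 2.78765 puts the formula on 8 O.
Na: 0.03614 × 2.78765 = 0.101 atoms per formula unit.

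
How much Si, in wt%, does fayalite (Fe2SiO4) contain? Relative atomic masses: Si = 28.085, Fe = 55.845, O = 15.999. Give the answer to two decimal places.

13.78 wt%

Formula mass = 2·55.845 + 1·28.085 + 4·15.999 = 203.771 g/mol, of which 28.085 g is Si.
So Si makes up 28.085/203.771 = 0.1378 of the mass, i.e. 13.78%.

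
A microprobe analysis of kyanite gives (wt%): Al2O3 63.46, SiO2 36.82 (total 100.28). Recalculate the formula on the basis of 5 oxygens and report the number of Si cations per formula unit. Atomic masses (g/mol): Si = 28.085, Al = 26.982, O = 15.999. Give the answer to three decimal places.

Al2O3: 63.46/101.961 = 0.62239 mol → 1.24478 mol Al, 1.86717 mol O.
SiO2: 36.82/60.083 = 0.61282 mol → 0.61282 mol Si, 1.22564 mol O.
Total oxygen = 3.09281 mol. Normalization factor = 5/3.09281 = 1.61665.
Si per 5 O = 0.61282 × 1.61665 = 0.991.

0.991 Si apfu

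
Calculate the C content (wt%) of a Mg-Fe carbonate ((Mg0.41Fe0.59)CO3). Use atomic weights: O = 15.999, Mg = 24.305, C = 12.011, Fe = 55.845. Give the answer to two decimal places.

11.67 wt%

Formula mass = 0.41·24.305 + 0.59·55.845 + 1·12.011 + 3·15.999 = 102.922 g/mol, of which 12.011 g is C.
So C makes up 12.011/102.922 = 0.1167 of the mass, i.e. 11.67%.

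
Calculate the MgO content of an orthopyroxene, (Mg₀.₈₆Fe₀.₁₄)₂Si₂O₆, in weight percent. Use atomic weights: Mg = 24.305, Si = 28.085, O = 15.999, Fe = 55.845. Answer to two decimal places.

33.07 wt%

Molar mass of (Mg₀.₈₆Fe₀.₁₄)₂Si₂O₆ = 1.72*24.305 + 0.28*55.845 + 2*28.085 + 6*15.999 = 209.605 g/mol.
Each formula unit contains 1.72 Mg, equivalent to 1.72/1 = 1.7200 mol MgO.
M(MgO) = 1×24.305 + 1×15.999 = 40.304 g/mol.
Mass of MgO per formula unit = 1.7200 × 40.304 = 69.323 g.
MgO wt% = 69.323 / 209.605 × 100 = 33.07%.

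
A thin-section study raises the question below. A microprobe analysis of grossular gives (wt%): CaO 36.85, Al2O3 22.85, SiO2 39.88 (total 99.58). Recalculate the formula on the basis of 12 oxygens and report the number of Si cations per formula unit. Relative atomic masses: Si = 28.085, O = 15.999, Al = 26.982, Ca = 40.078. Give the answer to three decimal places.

CaO (M=56.077): mol = 0.65713; Ca = 0.65713, O = 0.65713.
Al2O3 (M=101.961): mol = 0.22411; Al = 0.44822, O = 0.67233.
SiO2 (M=60.083): mol = 0.66375; Si = 0.66375, O = 1.32750.
ΣO = 2.65696; factor = 12/ΣO = 4.51644.
Si apfu = 0.66375 × 4.51644 = 2.998.

2.998 Si apfu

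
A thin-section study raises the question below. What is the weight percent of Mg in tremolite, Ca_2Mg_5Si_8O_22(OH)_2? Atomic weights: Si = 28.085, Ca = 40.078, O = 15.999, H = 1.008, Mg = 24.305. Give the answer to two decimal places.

14.96 mass %

Formula mass = 2·40.078 + 5·24.305 + 8·28.085 + 24·15.999 + 2·1.008 = 812.353 g/mol, of which 121.525 g is Mg.
So Mg makes up 121.525/812.353 = 0.1496 of the mass, i.e. 14.96%.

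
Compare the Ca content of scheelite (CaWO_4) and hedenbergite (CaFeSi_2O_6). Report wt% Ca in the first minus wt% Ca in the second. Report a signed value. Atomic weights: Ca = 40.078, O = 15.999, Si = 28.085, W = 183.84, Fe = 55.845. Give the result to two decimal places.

M(CaWO_4) = 287.914 g/mol, so wt% Ca = 40.078/287.914 × 100 = 13.92%.
M(CaFeSi_2O_6) = 248.087 g/mol, so wt% Ca = 40.078/248.087 × 100 = 16.15%.
13.92 − 16.15 = -2.23 pp.

-2.23 percentage points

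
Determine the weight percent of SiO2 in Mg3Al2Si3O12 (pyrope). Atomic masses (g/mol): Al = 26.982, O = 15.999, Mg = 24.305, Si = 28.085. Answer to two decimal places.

M(Mg3Al2Si3O12) = 403.122 g/mol; M(SiO2) = 60.083 g/mol.
Moles SiO2 per formula unit = 3 Si ÷ 1 = 3.0000.
SiO2 fraction = (3.0000 × 60.083) / 403.122 = 180.249/403.122 = 0.4471.

44.71 wt%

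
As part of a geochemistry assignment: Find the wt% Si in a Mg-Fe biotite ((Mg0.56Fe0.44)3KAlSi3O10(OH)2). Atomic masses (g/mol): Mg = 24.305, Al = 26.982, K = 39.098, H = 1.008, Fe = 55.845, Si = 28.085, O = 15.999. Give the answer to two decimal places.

Molar mass of (Mg0.56Fe0.44)3KAlSi3O10(OH)2: 1.68·24.305 + 1.32·55.845 + 1·39.098 + 1·26.982 + 3·28.085 + 12·15.999 + 2·1.008 = 458.887 g/mol.
Mass of Si per formula unit: 3 × 28.085 = 84.255 g.
Weight fraction Si = 84.255 / 458.887 = 0.1836.

18.36 wt%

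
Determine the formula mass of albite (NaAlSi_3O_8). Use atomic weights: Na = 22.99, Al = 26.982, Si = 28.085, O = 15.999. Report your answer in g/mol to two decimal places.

Na: 1 × 22.99 = 22.9900
Al: 1 × 26.982 = 26.9820
Si: 3 × 28.085 = 84.2550
O: 8 × 15.999 = 127.9920
Summing the contributions gives the formula mass.

262.22 g/mol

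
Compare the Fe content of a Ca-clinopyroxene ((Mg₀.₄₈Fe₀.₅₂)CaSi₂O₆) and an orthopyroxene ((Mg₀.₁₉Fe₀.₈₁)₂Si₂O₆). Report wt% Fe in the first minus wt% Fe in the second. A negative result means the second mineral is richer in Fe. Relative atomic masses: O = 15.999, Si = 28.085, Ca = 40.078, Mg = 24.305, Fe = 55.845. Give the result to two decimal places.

M((Mg₀.₄₈Fe₀.₅₂)CaSi₂O₆) = 232.948 g/mol, so wt% Fe = 29.039/232.948 × 100 = 12.47%.
M((Mg₀.₁₉Fe₀.₈₁)₂Si₂O₆) = 251.869 g/mol, so wt% Fe = 90.469/251.869 × 100 = 35.92%.
12.47 − 35.92 = -23.45 pp.

-23.45 percentage points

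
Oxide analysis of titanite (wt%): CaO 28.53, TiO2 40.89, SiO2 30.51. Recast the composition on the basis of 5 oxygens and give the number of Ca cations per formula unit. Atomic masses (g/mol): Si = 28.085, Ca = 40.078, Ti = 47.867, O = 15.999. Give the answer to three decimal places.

28.53 wt% CaO ÷ 56.077 g/mol = 0.50876 mol, giving 0.50876 Ca and 0.50876 O.
40.89 wt% TiO2 ÷ 79.865 g/mol = 0.51199 mol, giving 0.51199 Ti and 1.02398 O.
30.51 wt% SiO2 ÷ 60.083 g/mol = 0.50780 mol, giving 0.50780 Si and 1.01560 O.
Oxygen sums to 2.54834; scaling by 5/2.54834 = 1.96206 puts the formula on 5 O.
Ca: 0.50876 × 1.96206 = 0.998 atoms per formula unit.

0.998 Ca apfu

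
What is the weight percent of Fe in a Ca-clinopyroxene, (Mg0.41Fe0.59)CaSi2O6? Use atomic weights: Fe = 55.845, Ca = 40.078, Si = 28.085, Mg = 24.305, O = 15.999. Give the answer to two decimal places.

Formula mass = 0.41·24.305 + 0.59·55.845 + 1·40.078 + 2·28.085 + 6·15.999 = 235.156 g/mol, of which 32.949 g is Fe.
So Fe makes up 32.949/235.156 = 0.1401 of the mass, i.e. 14.01%.

14.01 wt%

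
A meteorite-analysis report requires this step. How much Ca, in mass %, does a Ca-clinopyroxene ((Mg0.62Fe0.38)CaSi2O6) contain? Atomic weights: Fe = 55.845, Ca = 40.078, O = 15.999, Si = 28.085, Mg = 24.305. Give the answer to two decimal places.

Formula mass = 0.62·24.305 + 0.38·55.845 + 1·40.078 + 2·28.085 + 6·15.999 = 228.532 g/mol, of which 40.078 g is Ca.
So Ca makes up 40.078/228.532 = 0.1754 of the mass, i.e. 17.54%.

17.54 mass %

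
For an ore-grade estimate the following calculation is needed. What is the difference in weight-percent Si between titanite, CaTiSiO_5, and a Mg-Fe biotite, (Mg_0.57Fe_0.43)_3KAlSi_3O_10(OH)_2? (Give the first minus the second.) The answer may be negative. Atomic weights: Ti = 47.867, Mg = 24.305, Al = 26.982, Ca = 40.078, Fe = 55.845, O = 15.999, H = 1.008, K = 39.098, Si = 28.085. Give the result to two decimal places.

-4.07 percentage points

M(CaTiSiO_5) = 196.025 g/mol, so wt% Si = 28.085/196.025 × 100 = 14.33%.
M((Mg_0.57Fe_0.43)_3KAlSi_3O_10(OH)_2) = 457.941 g/mol, so wt% Si = 84.255/457.941 × 100 = 18.40%.
14.33 − 18.40 = -4.07 pp.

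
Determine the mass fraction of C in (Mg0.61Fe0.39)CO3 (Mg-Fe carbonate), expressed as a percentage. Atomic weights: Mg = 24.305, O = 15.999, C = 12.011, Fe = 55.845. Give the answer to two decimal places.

M((Mg0.61Fe0.39)CO3) = 96.614 g/mol.
C contributes 1 × 12.011 = 12.011 g per mole.
12.011/96.614 = 0.1243 → 12.43%.

12.43 mass %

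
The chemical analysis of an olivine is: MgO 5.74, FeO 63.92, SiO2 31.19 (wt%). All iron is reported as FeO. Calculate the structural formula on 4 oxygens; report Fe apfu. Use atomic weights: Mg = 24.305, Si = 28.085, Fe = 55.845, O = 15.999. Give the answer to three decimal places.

1.719 Fe apfu

MgO (M=40.304): mol = 0.14242; Mg = 0.14242, O = 0.14242.
FeO (M=71.844): mol = 0.88971; Fe = 0.88971, O = 0.88971.
SiO2 (M=60.083): mol = 0.51912; Si = 0.51912, O = 1.03824.
ΣO = 2.07037; factor = 4/ΣO = 1.93202.
Fe apfu = 0.88971 × 1.93202 = 1.719.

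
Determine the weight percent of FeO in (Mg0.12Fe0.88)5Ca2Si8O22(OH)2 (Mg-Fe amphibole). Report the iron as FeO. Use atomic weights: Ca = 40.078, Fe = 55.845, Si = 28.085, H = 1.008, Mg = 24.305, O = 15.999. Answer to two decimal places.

Formula mass = 951.129 g/mol.
4.40 Fe → 4.4000 mol FeO per formula unit; M(FeO) = 71.844, so FeO mass = 316.114 g.
316.114/951.129 × 100 = 33.24 wt%.

33.24 wt%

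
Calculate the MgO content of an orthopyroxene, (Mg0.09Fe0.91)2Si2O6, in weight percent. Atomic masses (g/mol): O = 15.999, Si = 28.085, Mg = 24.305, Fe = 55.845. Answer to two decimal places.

Molar mass of (Mg0.09Fe0.91)2Si2O6 = 0.18·24.305 + 1.82·55.845 + 2·28.085 + 6·15.999 = 258.177 g/mol.
Each formula unit contains 0.18 Mg, equivalent to 0.18/1 = 0.1800 mol MgO.
M(MgO) = 1×24.305 + 1×15.999 = 40.304 g/mol.
Mass of MgO per formula unit = 0.1800 × 40.304 = 7.255 g.
MgO wt% = 7.255 / 258.177 × 100 = 2.81%.

2.81 wt%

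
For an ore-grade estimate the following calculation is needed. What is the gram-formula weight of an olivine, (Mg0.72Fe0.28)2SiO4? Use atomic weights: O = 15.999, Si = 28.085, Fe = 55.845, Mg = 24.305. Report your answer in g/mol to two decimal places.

158.35 g/mol

The formula mass is the sum 1.44*24.305 + 0.56*55.845 + 1*28.085 + 4*15.999.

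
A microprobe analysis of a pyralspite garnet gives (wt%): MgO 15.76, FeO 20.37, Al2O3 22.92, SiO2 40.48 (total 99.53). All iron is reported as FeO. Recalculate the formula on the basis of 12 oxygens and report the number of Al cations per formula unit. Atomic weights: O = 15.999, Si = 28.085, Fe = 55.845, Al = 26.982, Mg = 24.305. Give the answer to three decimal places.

2.001 Al apfu

MgO (M=40.304): mol = 0.39103; Mg = 0.39103, O = 0.39103.
FeO (M=71.844): mol = 0.28353; Fe = 0.28353, O = 0.28353.
Al2O3 (M=101.961): mol = 0.22479; Al = 0.44958, O = 0.67437.
SiO2 (M=60.083): mol = 0.67373; Si = 0.67373, O = 1.34746.
ΣO = 2.69639; factor = 12/ΣO = 4.45039.
Al apfu = 0.44958 × 4.45039 = 2.001.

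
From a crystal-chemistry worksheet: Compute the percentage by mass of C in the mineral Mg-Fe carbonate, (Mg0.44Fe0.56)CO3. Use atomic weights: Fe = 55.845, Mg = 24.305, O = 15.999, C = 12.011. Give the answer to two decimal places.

11.78 weight percent

Formula mass = 0.44×24.305 + 0.56×55.845 + 1×12.011 + 3×15.999 = 101.975 g/mol, of which 12.011 g is C.
So C makes up 12.011/101.975 = 0.1178 of the mass, i.e. 11.78%.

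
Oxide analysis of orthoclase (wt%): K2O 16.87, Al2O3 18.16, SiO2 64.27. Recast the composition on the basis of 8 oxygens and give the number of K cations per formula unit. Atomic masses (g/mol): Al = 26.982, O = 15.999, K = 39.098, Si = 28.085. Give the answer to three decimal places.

K2O: 16.87/94.195 = 0.17910 mol → 0.35820 mol K, 0.17910 mol O.
Al2O3: 18.16/101.961 = 0.17811 mol → 0.35622 mol Al, 0.53433 mol O.
SiO2: 64.27/60.083 = 1.06969 mol → 1.06969 mol Si, 2.13938 mol O.
Total oxygen = 2.85281 mol. Normalization factor = 8/2.85281 = 2.80425.
K per 8 O = 0.35820 × 2.80425 = 1.004.

1.004 K apfu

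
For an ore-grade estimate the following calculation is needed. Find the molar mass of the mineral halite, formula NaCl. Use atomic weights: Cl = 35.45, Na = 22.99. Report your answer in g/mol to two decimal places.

58.44 g/mol

M = 1(22.99) + 1(35.45)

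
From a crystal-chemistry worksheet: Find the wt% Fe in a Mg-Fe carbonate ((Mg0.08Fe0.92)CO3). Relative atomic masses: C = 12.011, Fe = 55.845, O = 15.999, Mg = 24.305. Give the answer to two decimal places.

Molar mass of (Mg0.08Fe0.92)CO3: 0.08·24.305 + 0.92·55.845 + 1·12.011 + 3·15.999 = 113.330 g/mol.
Mass of Fe per formula unit: 0.92 × 55.845 = 51.377 g.
Weight fraction Fe = 51.377 / 113.330 = 0.4533.

45.33 mass %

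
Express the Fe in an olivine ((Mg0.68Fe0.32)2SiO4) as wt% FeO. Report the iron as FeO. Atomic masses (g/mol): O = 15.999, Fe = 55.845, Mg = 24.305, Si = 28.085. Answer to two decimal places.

Molar mass of (Mg0.68Fe0.32)2SiO4 = 1.36·24.305 + 0.64·55.845 + 1·28.085 + 4·15.999 = 160.877 g/mol.
Each formula unit contains 0.64 Fe, equivalent to 0.64/1 = 0.6400 mol FeO.
M(FeO) = 1×55.845 + 1×15.999 = 71.844 g/mol.
Mass of FeO per formula unit = 0.6400 × 71.844 = 45.980 g.
FeO wt% = 45.980 / 160.877 × 100 = 28.58%.

28.58 wt%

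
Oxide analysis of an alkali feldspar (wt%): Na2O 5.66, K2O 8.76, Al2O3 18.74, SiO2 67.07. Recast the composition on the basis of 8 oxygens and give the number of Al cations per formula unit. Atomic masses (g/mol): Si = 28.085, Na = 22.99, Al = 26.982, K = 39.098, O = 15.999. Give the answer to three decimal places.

0.991 Al apfu

Na2O (M=61.979): mol = 0.09132; Na = 0.18264, O = 0.09132.
K2O (M=94.195): mol = 0.09300; K = 0.18600, O = 0.09300.
Al2O3 (M=101.961): mol = 0.18380; Al = 0.36760, O = 0.55140.
SiO2 (M=60.083): mol = 1.11629; Si = 1.11629, O = 2.23258.
ΣO = 2.96830; factor = 8/ΣO = 2.69515.
Al apfu = 0.36760 × 2.69515 = 0.991.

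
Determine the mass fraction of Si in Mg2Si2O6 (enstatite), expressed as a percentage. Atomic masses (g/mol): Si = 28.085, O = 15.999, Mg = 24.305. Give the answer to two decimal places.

27.98 wt%

Molar mass of Mg2Si2O6: 2×24.305 + 2×28.085 + 6×15.999 = 200.774 g/mol.
Mass of Si per formula unit: 2 × 28.085 = 56.170 g.
Weight fraction Si = 56.170 / 200.774 = 0.2798.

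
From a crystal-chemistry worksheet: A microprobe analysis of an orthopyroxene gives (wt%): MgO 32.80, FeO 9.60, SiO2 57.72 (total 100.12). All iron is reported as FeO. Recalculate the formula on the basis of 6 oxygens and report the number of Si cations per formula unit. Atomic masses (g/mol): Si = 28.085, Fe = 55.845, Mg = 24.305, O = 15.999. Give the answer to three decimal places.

2.009 Si apfu

32.80 wt% MgO ÷ 40.304 g/mol = 0.81382 mol, giving 0.81382 Mg and 0.81382 O.
9.60 wt% FeO ÷ 71.844 g/mol = 0.13362 mol, giving 0.13362 Fe and 0.13362 O.
57.72 wt% SiO2 ÷ 60.083 g/mol = 0.96067 mol, giving 0.96067 Si and 1.92134 O.
Oxygen sums to 2.86878; scaling by 6/2.86878 = 2.09148 puts the formula on 6 O.
Si: 0.96067 × 2.09148 = 2.009 atoms per formula unit.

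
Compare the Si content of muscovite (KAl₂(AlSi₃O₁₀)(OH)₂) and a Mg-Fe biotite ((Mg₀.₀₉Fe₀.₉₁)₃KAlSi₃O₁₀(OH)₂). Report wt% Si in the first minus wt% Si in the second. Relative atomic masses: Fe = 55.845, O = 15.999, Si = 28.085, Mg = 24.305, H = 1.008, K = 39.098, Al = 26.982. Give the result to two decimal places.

First mineral: 84.255 g Si in 398.303 g formula = 21.15 wt% Si.
Second mineral: 84.255 g Si in 503.358 g formula = 16.74 wt% Si.
21.15% − 16.74% gives a difference of 4.41 percentage points.

4.41 percentage points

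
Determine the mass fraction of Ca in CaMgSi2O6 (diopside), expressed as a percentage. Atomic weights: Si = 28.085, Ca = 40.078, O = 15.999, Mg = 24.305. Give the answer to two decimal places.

M(CaMgSi2O6) = 216.547 g/mol.
Ca contributes 1 × 40.078 = 40.078 g per mole.
40.078/216.547 = 0.1851 → 18.51%.

18.51 mass %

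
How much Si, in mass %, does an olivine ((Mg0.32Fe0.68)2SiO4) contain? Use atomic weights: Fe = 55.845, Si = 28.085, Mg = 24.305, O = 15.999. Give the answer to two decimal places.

15.30 mass %

M((Mg0.32Fe0.68)2SiO4) = 183.585 g/mol.
Si contributes 1 × 28.085 = 28.085 g per mole.
28.085/183.585 = 0.1530 → 15.30%.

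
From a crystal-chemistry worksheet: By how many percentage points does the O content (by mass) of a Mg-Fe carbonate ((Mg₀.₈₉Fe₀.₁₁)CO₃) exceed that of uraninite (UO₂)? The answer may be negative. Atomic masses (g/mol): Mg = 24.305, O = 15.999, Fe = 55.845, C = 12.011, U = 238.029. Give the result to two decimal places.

42.83 percentage points

O in (Mg₀.₈₉Fe₀.₁₁)CO₃: molar mass 87.782 g/mol; 3×15.999 = 47.997 g → 54.68 wt%.
O in UO₂: molar mass 270.027 g/mol; 2×15.999 = 31.998 g → 11.85 wt%.
Difference = 54.68 − 11.85 = 42.83 percentage points.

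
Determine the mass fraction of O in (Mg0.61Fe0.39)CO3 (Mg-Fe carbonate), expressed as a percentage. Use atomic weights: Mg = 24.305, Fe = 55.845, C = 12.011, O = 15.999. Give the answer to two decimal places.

Formula mass = 0.61·24.305 + 0.39·55.845 + 1·12.011 + 3·15.999 = 96.614 g/mol, of which 47.997 g is O.
So O makes up 47.997/96.614 = 0.4968 of the mass, i.e. 49.68%.

49.68 mass %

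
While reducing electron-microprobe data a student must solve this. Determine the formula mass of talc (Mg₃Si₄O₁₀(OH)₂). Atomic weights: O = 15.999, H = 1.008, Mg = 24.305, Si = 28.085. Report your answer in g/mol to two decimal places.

379.26 g/mol

M = 3·24.305 + 4·28.085 + 12·15.999 + 2·1.008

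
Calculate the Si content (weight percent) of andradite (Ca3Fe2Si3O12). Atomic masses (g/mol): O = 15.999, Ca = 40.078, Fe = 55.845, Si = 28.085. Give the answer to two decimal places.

Formula mass = 3·40.078 + 2·55.845 + 3·28.085 + 12·15.999 = 508.167 g/mol, of which 84.255 g is Si.
So Si makes up 84.255/508.167 = 0.1658 of the mass, i.e. 16.58%.

16.58 weight percent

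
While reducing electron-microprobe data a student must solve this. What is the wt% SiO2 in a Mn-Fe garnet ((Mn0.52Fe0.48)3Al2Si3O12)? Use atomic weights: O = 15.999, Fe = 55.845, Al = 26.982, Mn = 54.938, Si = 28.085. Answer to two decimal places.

Molar mass of (Mn0.52Fe0.48)3Al2Si3O12 = 1.56*54.938 + 1.44*55.845 + 2*26.982 + 3*28.085 + 12*15.999 = 496.327 g/mol.
Each formula unit contains 3 Si, equivalent to 3/1 = 3.0000 mol SiO2.
M(SiO2) = 1×28.085 + 2×15.999 = 60.083 g/mol.
Mass of SiO2 per formula unit = 3.0000 × 60.083 = 180.249 g.
SiO2 wt% = 180.249 / 496.327 × 100 = 36.32%.

36.32 wt%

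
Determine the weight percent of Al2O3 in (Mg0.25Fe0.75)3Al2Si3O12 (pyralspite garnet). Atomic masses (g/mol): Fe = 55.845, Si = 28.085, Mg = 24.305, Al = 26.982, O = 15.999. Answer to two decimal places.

Molar mass of (Mg0.25Fe0.75)3Al2Si3O12 = 0.75×24.305 + 2.25×55.845 + 2×26.982 + 3×28.085 + 12×15.999 = 474.087 g/mol.
Each formula unit contains 2 Al, equivalent to 2/2 = 1.0000 mol Al2O3.
M(Al2O3) = 2×26.982 + 3×15.999 = 101.961 g/mol.
Mass of Al2O3 per formula unit = 1.0000 × 101.961 = 101.961 g.
Al2O3 wt% = 101.961 / 474.087 × 100 = 21.51%.

21.51 wt%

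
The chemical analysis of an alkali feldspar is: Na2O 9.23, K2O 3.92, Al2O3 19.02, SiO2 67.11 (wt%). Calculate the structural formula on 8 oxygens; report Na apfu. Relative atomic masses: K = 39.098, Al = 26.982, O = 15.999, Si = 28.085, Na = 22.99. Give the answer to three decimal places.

Na2O (M=61.979): mol = 0.14892; Na = 0.29784, O = 0.14892.
K2O (M=94.195): mol = 0.04162; K = 0.08324, O = 0.04162.
Al2O3 (M=101.961): mol = 0.18654; Al = 0.37308, O = 0.55962.
SiO2 (M=60.083): mol = 1.11695; Si = 1.11695, O = 2.23390.
ΣO = 2.98406; factor = 8/ΣO = 2.68091.
Na apfu = 0.29784 × 2.68091 = 0.798.

0.798 Na apfu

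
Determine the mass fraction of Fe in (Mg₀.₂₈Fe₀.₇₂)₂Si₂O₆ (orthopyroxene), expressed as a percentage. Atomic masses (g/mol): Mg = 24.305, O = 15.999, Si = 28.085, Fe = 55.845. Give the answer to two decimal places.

M((Mg₀.₂₈Fe₀.₇₂)₂Si₂O₆) = 246.192 g/mol.
Fe contributes 1.44 × 55.845 = 80.417 g per mole.
80.417/246.192 = 0.3266 → 32.66%.

32.66 mass %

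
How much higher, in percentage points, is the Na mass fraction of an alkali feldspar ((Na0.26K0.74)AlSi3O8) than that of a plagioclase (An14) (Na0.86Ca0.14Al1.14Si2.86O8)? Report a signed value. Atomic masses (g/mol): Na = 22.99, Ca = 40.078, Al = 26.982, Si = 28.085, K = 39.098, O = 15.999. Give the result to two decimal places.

M((Na0.26K0.74)AlSi3O8) = 274.139 g/mol, so wt% Na = 5.977/274.139 × 100 = 2.18%.
M(Na0.86Ca0.14Al1.14Si2.86O8) = 264.457 g/mol, so wt% Na = 19.771/264.457 × 100 = 7.48%.
2.18 − 7.48 = -5.30 pp.

-5.30 percentage points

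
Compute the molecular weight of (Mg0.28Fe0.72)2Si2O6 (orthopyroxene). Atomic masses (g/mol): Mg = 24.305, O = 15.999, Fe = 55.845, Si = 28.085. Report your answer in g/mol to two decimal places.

246.19 g/mol

The formula mass is the sum 0.56(24.305) + 1.44(55.845) + 2(28.085) + 6(15.999).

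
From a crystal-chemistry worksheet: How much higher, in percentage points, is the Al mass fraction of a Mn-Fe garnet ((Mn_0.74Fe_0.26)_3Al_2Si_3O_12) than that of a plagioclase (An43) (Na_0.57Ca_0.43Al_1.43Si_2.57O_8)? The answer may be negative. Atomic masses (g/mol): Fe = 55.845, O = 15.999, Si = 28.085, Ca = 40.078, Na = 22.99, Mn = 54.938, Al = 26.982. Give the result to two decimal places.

-3.45 percentage points

Al in (Mn_0.74Fe_0.26)_3Al_2Si_3O_12: molar mass 495.728 g/mol; 2×26.982 = 53.964 g → 10.89 wt%.
Al in Na_0.57Ca_0.43Al_1.43Si_2.57O_8: molar mass 269.093 g/mol; 1.43×26.982 = 38.584 g → 14.34 wt%.
Difference = 10.89 − 14.34 = -3.45 percentage points.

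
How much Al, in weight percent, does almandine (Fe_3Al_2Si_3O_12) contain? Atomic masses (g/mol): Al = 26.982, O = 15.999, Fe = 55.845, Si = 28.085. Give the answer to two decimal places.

Molar mass of Fe_3Al_2Si_3O_12: 3·55.845 + 2·26.982 + 3·28.085 + 12·15.999 = 497.742 g/mol.
Mass of Al per formula unit: 2 × 26.982 = 53.964 g.
Weight fraction Al = 53.964 / 497.742 = 0.1084.

10.84 weight percent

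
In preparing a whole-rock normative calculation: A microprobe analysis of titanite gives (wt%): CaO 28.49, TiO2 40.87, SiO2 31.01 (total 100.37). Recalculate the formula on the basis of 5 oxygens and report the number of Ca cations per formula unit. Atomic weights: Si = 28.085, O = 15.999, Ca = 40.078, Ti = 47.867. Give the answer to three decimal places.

CaO (M=56.077): mol = 0.50805; Ca = 0.50805, O = 0.50805.
TiO2 (M=79.865): mol = 0.51174; Ti = 0.51174, O = 1.02348.
SiO2 (M=60.083): mol = 0.51612; Si = 0.51612, O = 1.03224.
ΣO = 2.56377; factor = 5/ΣO = 1.95025.
Ca apfu = 0.50805 × 1.95025 = 0.991.

0.991 Ca apfu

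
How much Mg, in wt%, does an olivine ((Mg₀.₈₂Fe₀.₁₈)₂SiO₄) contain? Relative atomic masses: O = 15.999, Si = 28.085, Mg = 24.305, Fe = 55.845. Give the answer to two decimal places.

26.22 wt%

Molar mass of (Mg₀.₈₂Fe₀.₁₈)₂SiO₄: 1.64·24.305 + 0.36·55.845 + 1·28.085 + 4·15.999 = 152.045 g/mol.
Mass of Mg per formula unit: 1.64 × 24.305 = 39.860 g.
Weight fraction Mg = 39.860 / 152.045 = 0.2622.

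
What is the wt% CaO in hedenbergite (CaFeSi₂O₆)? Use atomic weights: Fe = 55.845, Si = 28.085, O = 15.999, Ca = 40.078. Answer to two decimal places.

22.60 wt%

Formula mass = 248.087 g/mol.
1 Ca → 1.0000 mol CaO per formula unit; M(CaO) = 56.077, so CaO mass = 56.077 g.
56.077/248.087 × 100 = 22.60 wt%.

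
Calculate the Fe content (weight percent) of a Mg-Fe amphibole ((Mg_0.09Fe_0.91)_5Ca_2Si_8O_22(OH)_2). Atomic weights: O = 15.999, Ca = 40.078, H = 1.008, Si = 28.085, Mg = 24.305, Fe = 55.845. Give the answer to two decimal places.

Molar mass of (Mg_0.09Fe_0.91)_5Ca_2Si_8O_22(OH)_2: 0.45×24.305 + 4.55×55.845 + 2×40.078 + 8×28.085 + 24×15.999 + 2×1.008 = 955.860 g/mol.
Mass of Fe per formula unit: 4.55 × 55.845 = 254.095 g.
Weight fraction Fe = 254.095 / 955.860 = 0.2658.

26.58 weight percent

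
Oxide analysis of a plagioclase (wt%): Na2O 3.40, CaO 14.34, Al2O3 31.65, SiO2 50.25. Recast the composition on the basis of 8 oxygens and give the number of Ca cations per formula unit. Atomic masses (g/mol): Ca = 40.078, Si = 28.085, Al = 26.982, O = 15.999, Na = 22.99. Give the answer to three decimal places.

0.702 Ca apfu

3.40 wt% Na2O ÷ 61.979 g/mol = 0.05486 mol, giving 0.10972 Na and 0.05486 O.
14.34 wt% CaO ÷ 56.077 g/mol = 0.25572 mol, giving 0.25572 Ca and 0.25572 O.
31.65 wt% Al2O3 ÷ 101.961 g/mol = 0.31041 mol, giving 0.62082 Al and 0.93123 O.
50.25 wt% SiO2 ÷ 60.083 g/mol = 0.83634 mol, giving 0.83634 Si and 1.67268 O.
Oxygen sums to 2.91449; scaling by 8/2.91449 = 2.74491 puts the formula on 8 O.
Ca: 0.25572 × 2.74491 = 0.702 atoms per formula unit.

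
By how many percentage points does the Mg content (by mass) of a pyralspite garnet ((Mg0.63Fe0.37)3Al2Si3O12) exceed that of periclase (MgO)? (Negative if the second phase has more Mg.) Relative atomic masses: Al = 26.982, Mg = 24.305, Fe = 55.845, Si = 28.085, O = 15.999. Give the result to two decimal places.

Mg in (Mg0.63Fe0.37)3Al2Si3O12: molar mass 438.131 g/mol; 1.89×24.305 = 45.936 g → 10.48 wt%.
Mg in MgO: molar mass 40.304 g/mol; 1×24.305 = 24.305 g → 60.30 wt%.
Difference = 10.48 − 60.30 = -49.82 percentage points.

-49.82 percentage points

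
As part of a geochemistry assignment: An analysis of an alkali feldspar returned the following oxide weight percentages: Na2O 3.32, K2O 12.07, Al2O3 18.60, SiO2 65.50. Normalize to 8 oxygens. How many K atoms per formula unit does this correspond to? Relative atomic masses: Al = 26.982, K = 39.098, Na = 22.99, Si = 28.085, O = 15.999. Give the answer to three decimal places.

Na2O: 3.32/61.979 = 0.05357 mol → 0.10714 mol Na, 0.05357 mol O.
K2O: 12.07/94.195 = 0.12814 mol → 0.25628 mol K, 0.12814 mol O.
Al2O3: 18.60/101.961 = 0.18242 mol → 0.36484 mol Al, 0.54726 mol O.
SiO2: 65.50/60.083 = 1.09016 mol → 1.09016 mol Si, 2.18032 mol O.
Total oxygen = 2.90929 mol. Normalization factor = 8/2.90929 = 2.74981.
K per 8 O = 0.25628 × 2.74981 = 0.705.

0.705 K apfu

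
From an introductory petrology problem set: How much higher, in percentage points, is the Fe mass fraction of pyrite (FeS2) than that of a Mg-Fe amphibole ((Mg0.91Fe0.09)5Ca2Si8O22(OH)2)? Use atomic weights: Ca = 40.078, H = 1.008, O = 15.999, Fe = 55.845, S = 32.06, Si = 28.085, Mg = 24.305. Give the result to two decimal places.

M(FeS2) = 119.965 g/mol, so wt% Fe = 55.845/119.965 × 100 = 46.55%.
M((Mg0.91Fe0.09)5Ca2Si8O22(OH)2) = 826.546 g/mol, so wt% Fe = 25.130/826.546 × 100 = 3.04%.
46.55 − 3.04 = 43.51 pp.

43.51 percentage points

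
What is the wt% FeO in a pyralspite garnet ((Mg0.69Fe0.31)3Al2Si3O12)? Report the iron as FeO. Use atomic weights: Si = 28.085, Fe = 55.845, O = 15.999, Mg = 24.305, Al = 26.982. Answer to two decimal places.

Molar mass of (Mg0.69Fe0.31)3Al2Si3O12 = 2.07×24.305 + 0.93×55.845 + 2×26.982 + 3×28.085 + 12×15.999 = 432.454 g/mol.
Each formula unit contains 0.93 Fe, equivalent to 0.93/1 = 0.9300 mol FeO.
M(FeO) = 1×55.845 + 1×15.999 = 71.844 g/mol.
Mass of FeO per formula unit = 0.9300 × 71.844 = 66.815 g.
FeO wt% = 66.815 / 432.454 × 100 = 15.45%.

15.45 wt%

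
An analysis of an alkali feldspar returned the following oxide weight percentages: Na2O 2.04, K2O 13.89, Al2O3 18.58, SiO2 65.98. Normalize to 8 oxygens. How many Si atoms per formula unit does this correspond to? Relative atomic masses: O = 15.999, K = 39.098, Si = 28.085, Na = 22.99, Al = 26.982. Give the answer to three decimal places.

Na2O (M=61.979): mol = 0.03291; Na = 0.06582, O = 0.03291.
K2O (M=94.195): mol = 0.14746; K = 0.29492, O = 0.14746.
Al2O3 (M=101.961): mol = 0.18223; Al = 0.36446, O = 0.54669.
SiO2 (M=60.083): mol = 1.09815; Si = 1.09815, O = 2.19630.
ΣO = 2.92336; factor = 8/ΣO = 2.73658.
Si apfu = 1.09815 × 2.73658 = 3.005.

3.005 Si apfu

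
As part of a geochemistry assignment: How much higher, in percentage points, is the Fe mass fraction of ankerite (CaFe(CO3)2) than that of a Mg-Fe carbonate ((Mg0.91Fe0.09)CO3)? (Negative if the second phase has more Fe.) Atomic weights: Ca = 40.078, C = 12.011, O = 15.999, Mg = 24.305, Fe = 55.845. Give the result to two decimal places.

20.09 percentage points

Fe in CaFe(CO3)2: molar mass 215.939 g/mol; 1×55.845 = 55.845 g → 25.86 wt%.
Fe in (Mg0.91Fe0.09)CO3: molar mass 87.152 g/mol; 0.09×55.845 = 5.026 g → 5.77 wt%.
Difference = 25.86 − 5.77 = 20.09 percentage points.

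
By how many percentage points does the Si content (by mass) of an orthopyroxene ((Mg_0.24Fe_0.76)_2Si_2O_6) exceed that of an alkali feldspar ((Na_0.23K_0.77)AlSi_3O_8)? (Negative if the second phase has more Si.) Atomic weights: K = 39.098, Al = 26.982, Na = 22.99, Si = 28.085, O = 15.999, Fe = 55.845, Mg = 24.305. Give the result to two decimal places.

M((Mg_0.24Fe_0.76)_2Si_2O_6) = 248.715 g/mol, so wt% Si = 56.170/248.715 × 100 = 22.58%.
M((Na_0.23K_0.77)AlSi_3O_8) = 274.622 g/mol, so wt% Si = 84.255/274.622 × 100 = 30.68%.
22.58 − 30.68 = -8.10 pp.

-8.10 percentage points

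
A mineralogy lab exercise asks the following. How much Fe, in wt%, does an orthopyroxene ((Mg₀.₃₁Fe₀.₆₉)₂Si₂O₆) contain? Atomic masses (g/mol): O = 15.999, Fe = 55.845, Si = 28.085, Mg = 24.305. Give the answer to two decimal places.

31.55 wt%

Formula mass = 0.62·24.305 + 1.38·55.845 + 2·28.085 + 6·15.999 = 244.299 g/mol, of which 77.066 g is Fe.
So Fe makes up 77.066/244.299 = 0.3155 of the mass, i.e. 31.55%.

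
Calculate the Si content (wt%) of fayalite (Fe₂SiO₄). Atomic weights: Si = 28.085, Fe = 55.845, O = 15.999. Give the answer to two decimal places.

Molar mass of Fe₂SiO₄: 2·55.845 + 1·28.085 + 4·15.999 = 203.771 g/mol.
Mass of Si per formula unit: 1 × 28.085 = 28.085 g.
Weight fraction Si = 28.085 / 203.771 = 0.1378.

13.78 wt%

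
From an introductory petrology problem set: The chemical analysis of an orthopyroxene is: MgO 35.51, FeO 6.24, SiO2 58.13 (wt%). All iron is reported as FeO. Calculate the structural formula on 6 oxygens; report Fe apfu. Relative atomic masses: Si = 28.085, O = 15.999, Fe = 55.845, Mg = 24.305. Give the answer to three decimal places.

0.180 Fe apfu

MgO (M=40.304): mol = 0.88105; Mg = 0.88105, O = 0.88105.
FeO (M=71.844): mol = 0.08685; Fe = 0.08685, O = 0.08685.
SiO2 (M=60.083): mol = 0.96749; Si = 0.96749, O = 1.93498.
ΣO = 2.90288; factor = 6/ΣO = 2.06691.
Fe apfu = 0.08685 × 2.06691 = 0.180.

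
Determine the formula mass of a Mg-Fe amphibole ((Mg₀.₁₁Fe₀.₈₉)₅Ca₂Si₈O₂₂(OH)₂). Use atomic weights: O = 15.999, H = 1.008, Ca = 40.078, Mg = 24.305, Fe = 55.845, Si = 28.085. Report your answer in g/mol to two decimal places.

The formula mass is the sum 0.55*24.305 + 4.45*55.845 + 2*40.078 + 8*28.085 + 24*15.999 + 2*1.008.

952.71 g/mol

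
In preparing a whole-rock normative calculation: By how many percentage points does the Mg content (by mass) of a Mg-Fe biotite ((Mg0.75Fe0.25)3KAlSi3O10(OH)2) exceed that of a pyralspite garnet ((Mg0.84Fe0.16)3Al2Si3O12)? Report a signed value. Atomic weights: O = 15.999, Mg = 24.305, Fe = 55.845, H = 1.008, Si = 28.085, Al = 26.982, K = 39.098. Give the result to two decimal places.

First mineral: 54.686 g Mg in 440.909 g formula = 12.40 wt% Mg.
Second mineral: 61.249 g Mg in 418.261 g formula = 14.64 wt% Mg.
12.40% − 14.64% gives a difference of -2.24 percentage points.

-2.24 percentage points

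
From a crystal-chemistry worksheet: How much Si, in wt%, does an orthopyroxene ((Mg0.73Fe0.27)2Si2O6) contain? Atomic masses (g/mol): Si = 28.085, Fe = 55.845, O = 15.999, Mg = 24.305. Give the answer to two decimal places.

M((Mg0.73Fe0.27)2Si2O6) = 217.806 g/mol.
Si contributes 2 × 28.085 = 56.170 g per mole.
56.170/217.806 = 0.2579 → 25.79%.

25.79 wt%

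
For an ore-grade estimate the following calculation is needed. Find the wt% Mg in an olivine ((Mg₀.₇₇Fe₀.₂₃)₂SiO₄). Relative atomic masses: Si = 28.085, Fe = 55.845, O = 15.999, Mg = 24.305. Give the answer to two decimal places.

M((Mg₀.₇₇Fe₀.₂₃)₂SiO₄) = 155.199 g/mol.
Mg contributes 1.54 × 24.305 = 37.430 g per mole.
37.430/155.199 = 0.2412 → 24.12%.

24.12 weight percent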